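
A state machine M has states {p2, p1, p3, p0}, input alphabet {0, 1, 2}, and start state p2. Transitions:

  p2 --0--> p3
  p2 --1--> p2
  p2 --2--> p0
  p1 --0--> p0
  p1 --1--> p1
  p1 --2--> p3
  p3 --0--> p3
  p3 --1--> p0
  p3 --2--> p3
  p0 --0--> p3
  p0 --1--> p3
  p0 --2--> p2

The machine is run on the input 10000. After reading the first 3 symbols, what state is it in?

Trace: p2 -1-> p2 -0-> p3 -0-> p3
After 3 symbols: p3.

p3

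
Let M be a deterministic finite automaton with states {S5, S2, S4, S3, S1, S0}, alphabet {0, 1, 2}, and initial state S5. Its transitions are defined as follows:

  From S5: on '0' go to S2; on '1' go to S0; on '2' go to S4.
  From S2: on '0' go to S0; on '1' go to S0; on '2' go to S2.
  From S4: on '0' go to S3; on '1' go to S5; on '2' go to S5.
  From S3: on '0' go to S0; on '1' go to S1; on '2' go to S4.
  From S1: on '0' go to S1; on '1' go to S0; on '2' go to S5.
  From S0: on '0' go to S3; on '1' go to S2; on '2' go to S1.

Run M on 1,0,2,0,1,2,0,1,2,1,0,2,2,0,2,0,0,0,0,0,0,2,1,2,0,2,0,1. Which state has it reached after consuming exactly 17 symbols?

S3

Trace: S5 -1-> S0 -0-> S3 -2-> S4 -0-> S3 -1-> S1 -2-> S5 -0-> S2 -1-> S0 -2-> S1 -1-> S0 -0-> S3 -2-> S4 -2-> S5 -0-> S2 -2-> S2 -0-> S0 -0-> S3
After 17 symbols: S3.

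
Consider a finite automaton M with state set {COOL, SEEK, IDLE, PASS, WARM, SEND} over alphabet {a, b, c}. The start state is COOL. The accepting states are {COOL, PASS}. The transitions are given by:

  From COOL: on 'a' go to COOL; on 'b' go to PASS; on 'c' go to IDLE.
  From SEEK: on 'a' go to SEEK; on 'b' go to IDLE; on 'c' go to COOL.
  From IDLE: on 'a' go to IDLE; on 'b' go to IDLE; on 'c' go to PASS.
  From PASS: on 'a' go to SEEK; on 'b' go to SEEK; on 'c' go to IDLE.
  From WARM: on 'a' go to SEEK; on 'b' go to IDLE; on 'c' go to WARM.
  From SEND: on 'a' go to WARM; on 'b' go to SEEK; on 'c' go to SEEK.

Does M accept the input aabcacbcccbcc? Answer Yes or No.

Trace: COOL -a-> COOL -a-> COOL -b-> PASS -c-> IDLE -a-> IDLE -c-> PASS -b-> SEEK -c-> COOL -c-> IDLE -c-> PASS -b-> SEEK -c-> COOL -c-> IDLE
End state IDLE is not accepting.

No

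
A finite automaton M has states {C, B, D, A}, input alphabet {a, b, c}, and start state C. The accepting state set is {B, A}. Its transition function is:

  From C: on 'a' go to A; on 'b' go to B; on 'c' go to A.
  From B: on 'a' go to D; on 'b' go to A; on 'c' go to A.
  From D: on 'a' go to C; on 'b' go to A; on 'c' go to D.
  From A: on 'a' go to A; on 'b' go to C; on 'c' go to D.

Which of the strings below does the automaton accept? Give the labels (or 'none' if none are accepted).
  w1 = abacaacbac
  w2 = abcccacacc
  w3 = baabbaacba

w3

w1:
  start at C
  read 'a': C → A
  read 'b': A → C
  read 'a': C → A
  read 'c': A → D
  read 'a': D → C
  read 'a': C → A
  read 'c': A → D
  read 'b': D → A
  read 'a': A → A
  read 'c': A → D
  end D, rejected
w2:
  start at C
  read 'a': C → A
  read 'b': A → C
  read 'c': C → A
  read 'c': A → D
  read 'c': D → D
  read 'a': D → C
  read 'c': C → A
  read 'a': A → A
  read 'c': A → D
  read 'c': D → D
  end D, rejected
w3:
  start at C
  read 'b': C → B
  read 'a': B → D
  read 'a': D → C
  read 'b': C → B
  read 'b': B → A
  read 'a': A → A
  read 'a': A → A
  read 'c': A → D
  read 'b': D → A
  read 'a': A → A
  end A, accepted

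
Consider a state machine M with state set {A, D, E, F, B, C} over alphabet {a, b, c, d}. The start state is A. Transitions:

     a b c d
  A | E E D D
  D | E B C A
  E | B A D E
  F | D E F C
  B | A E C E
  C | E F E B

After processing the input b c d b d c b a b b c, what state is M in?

A → E → D → A → E → E → D → B → A → E → A → D

D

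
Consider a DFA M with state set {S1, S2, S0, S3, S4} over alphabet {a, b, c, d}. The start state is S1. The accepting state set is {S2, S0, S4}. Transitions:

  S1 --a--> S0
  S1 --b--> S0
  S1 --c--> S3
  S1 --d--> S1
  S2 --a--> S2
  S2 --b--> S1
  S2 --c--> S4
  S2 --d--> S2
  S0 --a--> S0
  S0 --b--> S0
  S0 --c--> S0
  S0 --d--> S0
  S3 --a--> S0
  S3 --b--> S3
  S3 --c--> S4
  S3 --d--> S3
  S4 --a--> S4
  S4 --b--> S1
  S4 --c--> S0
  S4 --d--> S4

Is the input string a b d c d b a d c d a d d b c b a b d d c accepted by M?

Yes

Trace: S1 -a-> S0 -b-> S0 -d-> S0 -c-> S0 -d-> S0 -b-> S0 -a-> S0 -d-> S0 -c-> S0 -d-> S0 -a-> S0 -d-> S0 -d-> S0 -b-> S0 -c-> S0 -b-> S0 -a-> S0 -b-> S0 -d-> S0 -d-> S0 -c-> S0
End state S0 is accepting.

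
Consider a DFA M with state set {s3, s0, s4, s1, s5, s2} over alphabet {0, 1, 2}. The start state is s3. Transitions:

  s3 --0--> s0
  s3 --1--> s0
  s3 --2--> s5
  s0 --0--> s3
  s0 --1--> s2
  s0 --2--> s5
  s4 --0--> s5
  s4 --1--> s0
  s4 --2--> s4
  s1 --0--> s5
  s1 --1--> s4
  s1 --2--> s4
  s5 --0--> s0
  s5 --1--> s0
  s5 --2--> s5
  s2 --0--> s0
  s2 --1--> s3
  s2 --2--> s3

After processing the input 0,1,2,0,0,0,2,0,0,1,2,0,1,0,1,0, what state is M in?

Trace: s3 -0-> s0 -1-> s2 -2-> s3 -0-> s0 -0-> s3 -0-> s0 -2-> s5 -0-> s0 -0-> s3 -1-> s0 -2-> s5 -0-> s0 -1-> s2 -0-> s0 -1-> s2 -0-> s0

s0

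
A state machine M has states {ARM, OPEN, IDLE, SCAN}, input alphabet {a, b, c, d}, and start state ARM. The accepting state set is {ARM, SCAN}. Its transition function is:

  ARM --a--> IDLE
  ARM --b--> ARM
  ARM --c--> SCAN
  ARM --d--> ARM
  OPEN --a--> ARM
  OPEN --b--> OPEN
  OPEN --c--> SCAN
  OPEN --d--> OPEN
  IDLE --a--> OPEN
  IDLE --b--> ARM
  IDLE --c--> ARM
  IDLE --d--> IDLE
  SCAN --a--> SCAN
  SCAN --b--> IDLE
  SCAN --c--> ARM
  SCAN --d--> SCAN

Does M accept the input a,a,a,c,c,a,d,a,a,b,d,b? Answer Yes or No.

start at ARM
read 'a': ARM → IDLE
read 'a': IDLE → OPEN
read 'a': OPEN → ARM
read 'c': ARM → SCAN
read 'c': SCAN → ARM
read 'a': ARM → IDLE
read 'd': IDLE → IDLE
read 'a': IDLE → OPEN
read 'a': OPEN → ARM
read 'b': ARM → ARM
read 'd': ARM → ARM
read 'b': ARM → ARM
End state ARM is accepting.

Yes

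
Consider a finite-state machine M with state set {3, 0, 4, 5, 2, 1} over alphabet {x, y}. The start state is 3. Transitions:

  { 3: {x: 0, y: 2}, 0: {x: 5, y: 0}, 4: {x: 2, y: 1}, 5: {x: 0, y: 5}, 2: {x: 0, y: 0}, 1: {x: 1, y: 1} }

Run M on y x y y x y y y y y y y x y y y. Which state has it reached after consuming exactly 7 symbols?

5

3 → 2 → 0 → 0 → 0 → 5 → 5 → 5
After 7 symbols: 5.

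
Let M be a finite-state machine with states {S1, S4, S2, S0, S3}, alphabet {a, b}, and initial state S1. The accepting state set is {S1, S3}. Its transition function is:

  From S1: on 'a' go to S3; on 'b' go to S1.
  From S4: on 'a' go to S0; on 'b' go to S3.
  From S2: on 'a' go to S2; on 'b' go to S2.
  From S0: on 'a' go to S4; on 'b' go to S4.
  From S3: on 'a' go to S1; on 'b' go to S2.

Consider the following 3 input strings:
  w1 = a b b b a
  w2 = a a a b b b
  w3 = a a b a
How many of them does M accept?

w1: Trace: S1 -a-> S3 -b-> S2 -b-> S2 -b-> S2 -a-> S2  → end S2, rejected
w2: Trace: S1 -a-> S3 -a-> S1 -a-> S3 -b-> S2 -b-> S2 -b-> S2  → end S2, rejected
w3: Trace: S1 -a-> S3 -a-> S1 -b-> S1 -a-> S3  → end S3, accepted

1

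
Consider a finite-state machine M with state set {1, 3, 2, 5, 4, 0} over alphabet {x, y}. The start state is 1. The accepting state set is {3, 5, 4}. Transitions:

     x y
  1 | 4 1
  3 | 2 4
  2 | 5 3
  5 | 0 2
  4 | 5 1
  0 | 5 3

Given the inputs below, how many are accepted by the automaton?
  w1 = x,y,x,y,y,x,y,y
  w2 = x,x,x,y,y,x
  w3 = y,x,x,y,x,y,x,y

1

w1:
  start at 1
  read 'x': 1 → 4
  read 'y': 4 → 1
  read 'x': 1 → 4
  read 'y': 4 → 1
  read 'y': 1 → 1
  read 'x': 1 → 4
  read 'y': 4 → 1
  read 'y': 1 → 1
  end 1, rejected
w2:
  start at 1
  read 'x': 1 → 4
  read 'x': 4 → 5
  read 'x': 5 → 0
  read 'y': 0 → 3
  read 'y': 3 → 4
  read 'x': 4 → 5
  end 5, accepted
w3:
  start at 1
  read 'y': 1 → 1
  read 'x': 1 → 4
  read 'x': 4 → 5
  read 'y': 5 → 2
  read 'x': 2 → 5
  read 'y': 5 → 2
  read 'x': 2 → 5
  read 'y': 5 → 2
  end 2, rejected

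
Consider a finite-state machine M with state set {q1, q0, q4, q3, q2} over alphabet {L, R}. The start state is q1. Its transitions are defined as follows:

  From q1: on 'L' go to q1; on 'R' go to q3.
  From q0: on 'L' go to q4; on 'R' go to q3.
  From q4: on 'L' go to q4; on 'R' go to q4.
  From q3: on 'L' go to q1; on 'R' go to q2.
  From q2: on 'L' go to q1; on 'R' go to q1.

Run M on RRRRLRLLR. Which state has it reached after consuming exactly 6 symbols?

q3

Trace: q1 -R-> q3 -R-> q2 -R-> q1 -R-> q3 -L-> q1 -R-> q3
After 6 symbols: q3.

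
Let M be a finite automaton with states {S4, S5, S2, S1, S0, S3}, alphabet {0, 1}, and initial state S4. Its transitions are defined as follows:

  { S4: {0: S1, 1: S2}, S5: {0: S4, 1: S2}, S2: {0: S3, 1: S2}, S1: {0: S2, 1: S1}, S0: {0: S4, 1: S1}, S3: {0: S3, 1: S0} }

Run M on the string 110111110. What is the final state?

S2

Trace: S4 -1-> S2 -1-> S2 -0-> S3 -1-> S0 -1-> S1 -1-> S1 -1-> S1 -1-> S1 -0-> S2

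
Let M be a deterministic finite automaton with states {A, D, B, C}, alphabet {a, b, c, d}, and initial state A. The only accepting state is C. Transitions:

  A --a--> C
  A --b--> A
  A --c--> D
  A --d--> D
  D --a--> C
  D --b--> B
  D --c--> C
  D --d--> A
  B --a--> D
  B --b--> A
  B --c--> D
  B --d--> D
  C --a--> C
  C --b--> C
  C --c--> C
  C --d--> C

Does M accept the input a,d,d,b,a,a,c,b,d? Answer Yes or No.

Yes

start at A
read 'a': A → C
read 'd': C → C
read 'd': C → C
read 'b': C → C
read 'a': C → C
read 'a': C → C
read 'c': C → C
read 'b': C → C
read 'd': C → C
End state C is accepting.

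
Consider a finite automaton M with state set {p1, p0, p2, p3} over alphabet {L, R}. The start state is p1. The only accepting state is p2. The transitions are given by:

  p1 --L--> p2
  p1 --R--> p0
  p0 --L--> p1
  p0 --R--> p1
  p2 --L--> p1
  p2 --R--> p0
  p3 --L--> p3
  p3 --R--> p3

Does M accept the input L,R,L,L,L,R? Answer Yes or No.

Trace: p1 -L-> p2 -R-> p0 -L-> p1 -L-> p2 -L-> p1 -R-> p0
End state p0 is not accepting.

No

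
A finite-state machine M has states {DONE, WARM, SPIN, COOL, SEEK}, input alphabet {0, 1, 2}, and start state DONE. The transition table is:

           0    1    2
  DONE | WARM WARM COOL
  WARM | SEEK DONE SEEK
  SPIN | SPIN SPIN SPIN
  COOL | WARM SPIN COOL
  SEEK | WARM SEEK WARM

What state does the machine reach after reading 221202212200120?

SPIN

Trace: DONE -2-> COOL -2-> COOL -1-> SPIN -2-> SPIN -0-> SPIN -2-> SPIN -2-> SPIN -1-> SPIN -2-> SPIN -2-> SPIN -0-> SPIN -0-> SPIN -1-> SPIN -2-> SPIN -0-> SPIN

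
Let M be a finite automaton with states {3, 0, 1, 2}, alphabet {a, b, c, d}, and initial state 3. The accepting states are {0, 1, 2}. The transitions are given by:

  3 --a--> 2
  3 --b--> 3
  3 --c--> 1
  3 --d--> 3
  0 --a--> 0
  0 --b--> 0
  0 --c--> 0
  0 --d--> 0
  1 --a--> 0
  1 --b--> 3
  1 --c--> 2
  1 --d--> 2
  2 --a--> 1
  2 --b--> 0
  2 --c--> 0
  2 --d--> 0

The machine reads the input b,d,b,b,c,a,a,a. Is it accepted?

Trace: 3 -b-> 3 -d-> 3 -b-> 3 -b-> 3 -c-> 1 -a-> 0 -a-> 0 -a-> 0
End state 0 is accepting.

Yes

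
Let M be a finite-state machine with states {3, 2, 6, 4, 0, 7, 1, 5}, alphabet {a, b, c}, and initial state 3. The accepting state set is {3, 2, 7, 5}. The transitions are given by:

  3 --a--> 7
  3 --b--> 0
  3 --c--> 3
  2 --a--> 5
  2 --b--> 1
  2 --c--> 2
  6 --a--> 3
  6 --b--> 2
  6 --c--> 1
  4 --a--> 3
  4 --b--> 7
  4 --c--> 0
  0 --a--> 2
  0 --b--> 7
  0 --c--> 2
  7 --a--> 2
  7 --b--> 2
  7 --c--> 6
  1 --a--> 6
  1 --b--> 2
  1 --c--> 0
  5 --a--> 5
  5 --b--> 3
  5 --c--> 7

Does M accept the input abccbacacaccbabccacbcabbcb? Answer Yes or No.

No

start at 3
read 'a': 3 → 7
read 'b': 7 → 2
read 'c': 2 → 2
read 'c': 2 → 2
read 'b': 2 → 1
read 'a': 1 → 6
read 'c': 6 → 1
read 'a': 1 → 6
read 'c': 6 → 1
read 'a': 1 → 6
read 'c': 6 → 1
read 'c': 1 → 0
read 'b': 0 → 7
read 'a': 7 → 2
read 'b': 2 → 1
read 'c': 1 → 0
read 'c': 0 → 2
read 'a': 2 → 5
read 'c': 5 → 7
read 'b': 7 → 2
read 'c': 2 → 2
read 'a': 2 → 5
read 'b': 5 → 3
read 'b': 3 → 0
read 'c': 0 → 2
read 'b': 2 → 1
End state 1 is not accepting.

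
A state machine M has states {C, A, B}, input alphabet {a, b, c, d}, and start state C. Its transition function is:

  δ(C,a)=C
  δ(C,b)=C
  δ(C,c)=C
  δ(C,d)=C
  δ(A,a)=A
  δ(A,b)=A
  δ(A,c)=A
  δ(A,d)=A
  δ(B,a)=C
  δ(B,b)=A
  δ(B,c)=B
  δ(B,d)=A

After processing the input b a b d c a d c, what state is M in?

C

start at C
read 'b': C → C
read 'a': C → C
read 'b': C → C
read 'd': C → C
read 'c': C → C
read 'a': C → C
read 'd': C → C
read 'c': C → C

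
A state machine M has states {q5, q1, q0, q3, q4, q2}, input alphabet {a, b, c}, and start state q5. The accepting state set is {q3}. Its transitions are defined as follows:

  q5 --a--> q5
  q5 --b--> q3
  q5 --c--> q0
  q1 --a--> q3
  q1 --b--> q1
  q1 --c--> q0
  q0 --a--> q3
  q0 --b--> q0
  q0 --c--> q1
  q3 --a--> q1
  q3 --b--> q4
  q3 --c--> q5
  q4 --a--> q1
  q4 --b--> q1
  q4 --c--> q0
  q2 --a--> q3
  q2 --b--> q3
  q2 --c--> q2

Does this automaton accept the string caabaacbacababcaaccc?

q5 → q0 → q3 → q1 → q1 → q3 → q1 → q0 → q0 → q3 → q5 → q5 → q3 → q1 → q1 → q0 → q3 → q1 → q0 → q1 → q0
End state q0 is not accepting.

No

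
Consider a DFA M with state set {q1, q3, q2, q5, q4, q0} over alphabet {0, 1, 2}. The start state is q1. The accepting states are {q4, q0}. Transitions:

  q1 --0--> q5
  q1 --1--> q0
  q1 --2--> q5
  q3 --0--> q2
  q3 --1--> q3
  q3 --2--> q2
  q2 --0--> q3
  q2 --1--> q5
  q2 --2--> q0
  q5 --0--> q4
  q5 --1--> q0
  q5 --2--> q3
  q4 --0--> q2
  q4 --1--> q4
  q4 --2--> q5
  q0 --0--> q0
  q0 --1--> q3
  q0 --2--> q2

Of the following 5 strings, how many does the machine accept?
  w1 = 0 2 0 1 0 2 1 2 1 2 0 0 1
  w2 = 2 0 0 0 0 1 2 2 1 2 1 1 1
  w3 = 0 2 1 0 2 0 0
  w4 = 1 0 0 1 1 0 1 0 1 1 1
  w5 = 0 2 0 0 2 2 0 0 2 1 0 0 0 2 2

3

w1:
  start at q1
  read '0': q1 → q5
  read '2': q5 → q3
  read '0': q3 → q2
  read '1': q2 → q5
  read '0': q5 → q4
  read '2': q4 → q5
  read '1': q5 → q0
  read '2': q0 → q2
  read '1': q2 → q5
  read '2': q5 → q3
  read '0': q3 → q2
  read '0': q2 → q3
  read '1': q3 → q3
  end q3, rejected
w2:
  start at q1
  read '2': q1 → q5
  read '0': q5 → q4
  read '0': q4 → q2
  read '0': q2 → q3
  read '0': q3 → q2
  read '1': q2 → q5
  read '2': q5 → q3
  read '2': q3 → q2
  read '1': q2 → q5
  read '2': q5 → q3
  read '1': q3 → q3
  read '1': q3 → q3
  read '1': q3 → q3
  end q3, rejected
w3:
  start at q1
  read '0': q1 → q5
  read '2': q5 → q3
  read '1': q3 → q3
  read '0': q3 → q2
  read '2': q2 → q0
  read '0': q0 → q0
  read '0': q0 → q0
  end q0, accepted
w4:
  start at q1
  read '1': q1 → q0
  read '0': q0 → q0
  read '0': q0 → q0
  read '1': q0 → q3
  read '1': q3 → q3
  read '0': q3 → q2
  read '1': q2 → q5
  read '0': q5 → q4
  read '1': q4 → q4
  read '1': q4 → q4
  read '1': q4 → q4
  end q4, accepted
w5:
  start at q1
  read '0': q1 → q5
  read '2': q5 → q3
  read '0': q3 → q2
  read '0': q2 → q3
  read '2': q3 → q2
  read '2': q2 → q0
  read '0': q0 → q0
  read '0': q0 → q0
  read '2': q0 → q2
  read '1': q2 → q5
  read '0': q5 → q4
  read '0': q4 → q2
  read '0': q2 → q3
  read '2': q3 → q2
  read '2': q2 → q0
  end q0, accepted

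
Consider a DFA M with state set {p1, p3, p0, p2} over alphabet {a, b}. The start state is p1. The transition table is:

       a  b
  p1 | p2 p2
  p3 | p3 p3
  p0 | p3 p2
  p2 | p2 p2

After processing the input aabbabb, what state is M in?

p2

p1 → p2 → p2 → p2 → p2 → p2 → p2 → p2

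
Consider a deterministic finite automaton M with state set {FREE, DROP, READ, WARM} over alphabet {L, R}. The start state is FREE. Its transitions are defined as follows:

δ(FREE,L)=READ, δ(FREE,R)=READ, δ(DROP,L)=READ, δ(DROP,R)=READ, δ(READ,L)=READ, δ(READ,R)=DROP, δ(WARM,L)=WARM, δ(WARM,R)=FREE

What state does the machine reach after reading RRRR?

DROP

start at FREE
read 'R': FREE → READ
read 'R': READ → DROP
read 'R': DROP → READ
read 'R': READ → DROP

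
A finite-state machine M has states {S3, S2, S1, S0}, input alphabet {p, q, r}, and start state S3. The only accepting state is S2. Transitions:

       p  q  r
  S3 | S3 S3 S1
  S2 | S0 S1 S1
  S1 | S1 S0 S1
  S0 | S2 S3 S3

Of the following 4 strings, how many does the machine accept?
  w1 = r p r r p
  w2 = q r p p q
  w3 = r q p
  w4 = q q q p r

w1:
  start at S3
  read 'r': S3 → S1
  read 'p': S1 → S1
  read 'r': S1 → S1
  read 'r': S1 → S1
  read 'p': S1 → S1
  end S1, rejected
w2:
  start at S3
  read 'q': S3 → S3
  read 'r': S3 → S1
  read 'p': S1 → S1
  read 'p': S1 → S1
  read 'q': S1 → S0
  end S0, rejected
w3:
  start at S3
  read 'r': S3 → S1
  read 'q': S1 → S0
  read 'p': S0 → S2
  end S2, accepted
w4:
  start at S3
  read 'q': S3 → S3
  read 'q': S3 → S3
  read 'q': S3 → S3
  read 'p': S3 → S3
  read 'r': S3 → S1
  end S1, rejected

1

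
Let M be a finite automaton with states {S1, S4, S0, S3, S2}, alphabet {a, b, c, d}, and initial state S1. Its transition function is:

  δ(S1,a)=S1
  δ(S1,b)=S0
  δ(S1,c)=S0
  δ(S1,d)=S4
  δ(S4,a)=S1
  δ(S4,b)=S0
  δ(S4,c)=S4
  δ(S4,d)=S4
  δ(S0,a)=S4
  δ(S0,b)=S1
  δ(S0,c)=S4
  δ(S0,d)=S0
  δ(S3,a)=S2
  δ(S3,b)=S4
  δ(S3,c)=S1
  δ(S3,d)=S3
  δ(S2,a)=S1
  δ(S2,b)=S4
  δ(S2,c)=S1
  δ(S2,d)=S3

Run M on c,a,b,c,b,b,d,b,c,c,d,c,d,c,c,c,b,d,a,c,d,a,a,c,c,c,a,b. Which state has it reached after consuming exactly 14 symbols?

Trace: S1 -c-> S0 -a-> S4 -b-> S0 -c-> S4 -b-> S0 -b-> S1 -d-> S4 -b-> S0 -c-> S4 -c-> S4 -d-> S4 -c-> S4 -d-> S4 -c-> S4
After 14 symbols: S4.

S4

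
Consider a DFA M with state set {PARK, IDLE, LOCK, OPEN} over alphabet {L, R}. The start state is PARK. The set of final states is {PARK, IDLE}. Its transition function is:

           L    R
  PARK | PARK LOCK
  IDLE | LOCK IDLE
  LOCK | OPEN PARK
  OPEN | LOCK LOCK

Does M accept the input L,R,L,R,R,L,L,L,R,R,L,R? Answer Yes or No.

No

start at PARK
read 'L': PARK → PARK
read 'R': PARK → LOCK
read 'L': LOCK → OPEN
read 'R': OPEN → LOCK
read 'R': LOCK → PARK
read 'L': PARK → PARK
read 'L': PARK → PARK
read 'L': PARK → PARK
read 'R': PARK → LOCK
read 'R': LOCK → PARK
read 'L': PARK → PARK
read 'R': PARK → LOCK
End state LOCK is not accepting.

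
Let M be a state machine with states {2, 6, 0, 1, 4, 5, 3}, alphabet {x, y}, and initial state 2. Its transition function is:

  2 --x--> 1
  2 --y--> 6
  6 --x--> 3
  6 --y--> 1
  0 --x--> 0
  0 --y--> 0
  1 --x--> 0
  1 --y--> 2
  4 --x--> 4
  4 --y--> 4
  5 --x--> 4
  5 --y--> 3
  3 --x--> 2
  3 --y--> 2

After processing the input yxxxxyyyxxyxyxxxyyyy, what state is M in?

0

Trace: 2 -y-> 6 -x-> 3 -x-> 2 -x-> 1 -x-> 0 -y-> 0 -y-> 0 -y-> 0 -x-> 0 -x-> 0 -y-> 0 -x-> 0 -y-> 0 -x-> 0 -x-> 0 -x-> 0 -y-> 0 -y-> 0 -y-> 0 -y-> 0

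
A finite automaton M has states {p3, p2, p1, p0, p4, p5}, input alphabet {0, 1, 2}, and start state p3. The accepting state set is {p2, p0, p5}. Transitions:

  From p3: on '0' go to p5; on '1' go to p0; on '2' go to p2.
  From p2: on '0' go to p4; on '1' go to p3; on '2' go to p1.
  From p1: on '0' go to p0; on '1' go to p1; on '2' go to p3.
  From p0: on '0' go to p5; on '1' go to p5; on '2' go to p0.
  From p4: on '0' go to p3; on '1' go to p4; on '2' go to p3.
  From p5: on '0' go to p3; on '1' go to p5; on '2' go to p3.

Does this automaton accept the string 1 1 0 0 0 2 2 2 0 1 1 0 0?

Yes

Trace: p3 -1-> p0 -1-> p5 -0-> p3 -0-> p5 -0-> p3 -2-> p2 -2-> p1 -2-> p3 -0-> p5 -1-> p5 -1-> p5 -0-> p3 -0-> p5
End state p5 is accepting.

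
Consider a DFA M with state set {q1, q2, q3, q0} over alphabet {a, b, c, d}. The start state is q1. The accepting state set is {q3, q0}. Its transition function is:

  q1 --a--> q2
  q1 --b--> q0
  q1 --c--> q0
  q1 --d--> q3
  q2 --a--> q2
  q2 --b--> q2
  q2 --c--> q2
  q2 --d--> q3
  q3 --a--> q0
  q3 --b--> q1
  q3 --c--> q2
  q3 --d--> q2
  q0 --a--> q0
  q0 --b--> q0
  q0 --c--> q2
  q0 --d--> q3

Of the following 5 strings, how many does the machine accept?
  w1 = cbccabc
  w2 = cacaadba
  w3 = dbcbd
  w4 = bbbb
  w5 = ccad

w1: Trace: q1 -c-> q0 -b-> q0 -c-> q2 -c-> q2 -a-> q2 -b-> q2 -c-> q2  → end q2, rejected
w2: Trace: q1 -c-> q0 -a-> q0 -c-> q2 -a-> q2 -a-> q2 -d-> q3 -b-> q1 -a-> q2  → end q2, rejected
w3: Trace: q1 -d-> q3 -b-> q1 -c-> q0 -b-> q0 -d-> q3  → end q3, accepted
w4: Trace: q1 -b-> q0 -b-> q0 -b-> q0 -b-> q0  → end q0, accepted
w5: Trace: q1 -c-> q0 -c-> q2 -a-> q2 -d-> q3  → end q3, accepted

3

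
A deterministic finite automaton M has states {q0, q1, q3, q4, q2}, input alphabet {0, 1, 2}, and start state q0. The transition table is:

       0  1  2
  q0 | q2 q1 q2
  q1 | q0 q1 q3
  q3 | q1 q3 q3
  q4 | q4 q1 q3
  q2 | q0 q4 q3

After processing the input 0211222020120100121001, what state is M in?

q0 → q2 → q3 → q3 → q3 → q3 → q3 → q3 → q1 → q3 → q1 → q1 → q3 → q1 → q1 → q0 → q2 → q4 → q3 → q3 → q1 → q0 → q1

q1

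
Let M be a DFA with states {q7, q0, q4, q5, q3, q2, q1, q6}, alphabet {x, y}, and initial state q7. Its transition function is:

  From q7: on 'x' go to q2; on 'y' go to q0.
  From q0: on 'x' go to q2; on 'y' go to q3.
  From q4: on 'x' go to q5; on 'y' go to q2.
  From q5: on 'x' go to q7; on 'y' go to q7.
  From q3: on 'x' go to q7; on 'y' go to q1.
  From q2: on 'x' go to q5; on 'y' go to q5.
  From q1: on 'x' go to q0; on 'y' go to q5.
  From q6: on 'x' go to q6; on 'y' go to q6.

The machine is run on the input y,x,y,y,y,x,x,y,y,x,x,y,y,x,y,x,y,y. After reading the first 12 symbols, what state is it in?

q7 → q0 → q2 → q5 → q7 → q0 → q2 → q5 → q7 → q0 → q2 → q5 → q7
After 12 symbols: q7.

q7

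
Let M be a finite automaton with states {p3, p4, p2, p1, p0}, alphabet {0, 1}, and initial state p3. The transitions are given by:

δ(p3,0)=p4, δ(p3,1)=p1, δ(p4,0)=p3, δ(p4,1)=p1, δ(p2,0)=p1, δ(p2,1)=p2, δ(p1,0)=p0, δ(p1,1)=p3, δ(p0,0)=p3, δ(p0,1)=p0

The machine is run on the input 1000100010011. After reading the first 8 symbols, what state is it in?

p4

start at p3
read '1': p3 → p1
read '0': p1 → p0
read '0': p0 → p3
read '0': p3 → p4
read '1': p4 → p1
read '0': p1 → p0
read '0': p0 → p3
read '0': p3 → p4
After 8 symbols: p4.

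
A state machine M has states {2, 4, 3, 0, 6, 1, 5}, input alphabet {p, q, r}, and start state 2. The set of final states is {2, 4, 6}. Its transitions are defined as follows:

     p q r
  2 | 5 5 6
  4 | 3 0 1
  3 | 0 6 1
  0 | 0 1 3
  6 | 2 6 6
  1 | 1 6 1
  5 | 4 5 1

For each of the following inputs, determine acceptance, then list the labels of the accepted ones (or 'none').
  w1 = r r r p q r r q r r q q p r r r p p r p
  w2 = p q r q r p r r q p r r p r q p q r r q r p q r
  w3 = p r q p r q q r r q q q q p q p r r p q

w3

w1: 2 → 6 → 6 → 6 → 2 → 5 → 1 → 1 → 6 → 6 → 6 → 6 → 6 → 2 → 6 → 6 → 6 → 2 → 5 → 1 → 1  → end 1, rejected
w2: 2 → 5 → 5 → 1 → 6 → 6 → 2 → 6 → 6 → 6 → 2 → 6 → 6 → 2 → 6 → 6 → 2 → 5 → 1 → 1 → 6 → 6 → 2 → 5 → 1  → end 1, rejected
w3: 2 → 5 → 1 → 6 → 2 → 6 → 6 → 6 → 6 → 6 → 6 → 6 → 6 → 6 → 2 → 5 → 4 → 1 → 1 → 1 → 6  → end 6, accepted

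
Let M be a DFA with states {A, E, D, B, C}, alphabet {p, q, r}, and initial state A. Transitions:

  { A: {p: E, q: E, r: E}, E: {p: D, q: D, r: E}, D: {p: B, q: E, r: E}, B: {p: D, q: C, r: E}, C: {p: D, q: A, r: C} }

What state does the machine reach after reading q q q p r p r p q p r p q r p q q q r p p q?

C

A → E → D → E → D → E → D → E → D → E → D → E → D → E → E → D → E → D → E → E → D → B → C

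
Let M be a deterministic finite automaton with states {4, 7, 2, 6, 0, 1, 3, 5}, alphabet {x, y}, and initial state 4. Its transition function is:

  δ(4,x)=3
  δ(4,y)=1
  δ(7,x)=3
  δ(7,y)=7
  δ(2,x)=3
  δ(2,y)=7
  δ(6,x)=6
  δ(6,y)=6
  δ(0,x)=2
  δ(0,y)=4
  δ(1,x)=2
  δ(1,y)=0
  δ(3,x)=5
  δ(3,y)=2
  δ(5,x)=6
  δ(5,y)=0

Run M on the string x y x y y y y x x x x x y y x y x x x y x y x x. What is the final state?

6

Trace: 4 -x-> 3 -y-> 2 -x-> 3 -y-> 2 -y-> 7 -y-> 7 -y-> 7 -x-> 3 -x-> 5 -x-> 6 -x-> 6 -x-> 6 -y-> 6 -y-> 6 -x-> 6 -y-> 6 -x-> 6 -x-> 6 -x-> 6 -y-> 6 -x-> 6 -y-> 6 -x-> 6 -x-> 6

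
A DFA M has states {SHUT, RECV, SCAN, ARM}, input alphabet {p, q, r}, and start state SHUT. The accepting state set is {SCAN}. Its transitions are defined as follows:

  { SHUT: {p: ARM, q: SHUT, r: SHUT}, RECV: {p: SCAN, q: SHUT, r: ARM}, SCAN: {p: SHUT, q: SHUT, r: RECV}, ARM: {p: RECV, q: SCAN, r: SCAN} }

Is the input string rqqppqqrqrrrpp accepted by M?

Trace: SHUT -r-> SHUT -q-> SHUT -q-> SHUT -p-> ARM -p-> RECV -q-> SHUT -q-> SHUT -r-> SHUT -q-> SHUT -r-> SHUT -r-> SHUT -r-> SHUT -p-> ARM -p-> RECV
End state RECV is not accepting.

No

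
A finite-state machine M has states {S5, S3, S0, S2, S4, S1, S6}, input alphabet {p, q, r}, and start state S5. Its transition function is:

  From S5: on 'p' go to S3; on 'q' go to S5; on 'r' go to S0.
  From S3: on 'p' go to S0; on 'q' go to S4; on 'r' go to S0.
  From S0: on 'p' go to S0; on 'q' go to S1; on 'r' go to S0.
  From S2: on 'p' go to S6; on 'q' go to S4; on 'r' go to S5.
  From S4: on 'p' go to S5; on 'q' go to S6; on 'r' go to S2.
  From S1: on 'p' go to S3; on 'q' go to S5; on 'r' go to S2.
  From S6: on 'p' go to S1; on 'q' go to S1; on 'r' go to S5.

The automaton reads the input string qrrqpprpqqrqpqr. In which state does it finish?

start at S5
read 'q': S5 → S5
read 'r': S5 → S0
read 'r': S0 → S0
read 'q': S0 → S1
read 'p': S1 → S3
read 'p': S3 → S0
read 'r': S0 → S0
read 'p': S0 → S0
read 'q': S0 → S1
read 'q': S1 → S5
read 'r': S5 → S0
read 'q': S0 → S1
read 'p': S1 → S3
read 'q': S3 → S4
read 'r': S4 → S2

S2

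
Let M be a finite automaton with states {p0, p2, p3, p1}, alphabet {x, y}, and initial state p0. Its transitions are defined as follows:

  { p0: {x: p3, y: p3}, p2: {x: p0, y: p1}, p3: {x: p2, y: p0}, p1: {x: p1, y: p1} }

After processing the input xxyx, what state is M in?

p0 → p3 → p2 → p1 → p1

p1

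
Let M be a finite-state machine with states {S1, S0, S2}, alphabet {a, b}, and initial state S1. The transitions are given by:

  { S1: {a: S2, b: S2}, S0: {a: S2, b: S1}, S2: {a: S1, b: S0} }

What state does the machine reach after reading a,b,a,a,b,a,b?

Trace: S1 -a-> S2 -b-> S0 -a-> S2 -a-> S1 -b-> S2 -a-> S1 -b-> S2

S2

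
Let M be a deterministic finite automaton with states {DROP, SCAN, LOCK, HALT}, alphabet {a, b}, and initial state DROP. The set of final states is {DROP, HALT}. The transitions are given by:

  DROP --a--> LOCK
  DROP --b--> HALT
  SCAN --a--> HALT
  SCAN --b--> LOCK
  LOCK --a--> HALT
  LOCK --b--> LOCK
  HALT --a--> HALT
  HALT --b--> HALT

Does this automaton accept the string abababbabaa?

Trace: DROP -a-> LOCK -b-> LOCK -a-> HALT -b-> HALT -a-> HALT -b-> HALT -b-> HALT -a-> HALT -b-> HALT -a-> HALT -a-> HALT
End state HALT is accepting.

Yes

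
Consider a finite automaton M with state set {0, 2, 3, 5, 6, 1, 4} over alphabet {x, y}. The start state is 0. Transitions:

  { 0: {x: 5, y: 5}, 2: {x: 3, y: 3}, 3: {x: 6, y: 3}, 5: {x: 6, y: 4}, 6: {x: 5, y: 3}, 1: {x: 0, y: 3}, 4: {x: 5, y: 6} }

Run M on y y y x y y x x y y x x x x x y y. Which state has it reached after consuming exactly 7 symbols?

Trace: 0 -y-> 5 -y-> 4 -y-> 6 -x-> 5 -y-> 4 -y-> 6 -x-> 5
After 7 symbols: 5.

5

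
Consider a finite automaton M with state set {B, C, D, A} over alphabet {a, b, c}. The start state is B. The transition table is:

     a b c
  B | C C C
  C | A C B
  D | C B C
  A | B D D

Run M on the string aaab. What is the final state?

start at B
read 'a': B → C
read 'a': C → A
read 'a': A → B
read 'b': B → C

C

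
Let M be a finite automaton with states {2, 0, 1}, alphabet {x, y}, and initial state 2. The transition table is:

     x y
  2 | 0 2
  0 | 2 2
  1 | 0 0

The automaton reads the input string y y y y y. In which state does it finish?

2

2 → 2 → 2 → 2 → 2 → 2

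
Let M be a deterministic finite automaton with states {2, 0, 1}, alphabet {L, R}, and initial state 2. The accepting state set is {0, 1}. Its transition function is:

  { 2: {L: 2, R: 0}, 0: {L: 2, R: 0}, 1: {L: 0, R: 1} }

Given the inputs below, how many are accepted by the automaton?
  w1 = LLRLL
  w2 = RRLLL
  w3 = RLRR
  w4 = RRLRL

w1:
  start at 2
  read 'L': 2 → 2
  read 'L': 2 → 2
  read 'R': 2 → 0
  read 'L': 0 → 2
  read 'L': 2 → 2
  end 2, rejected
w2:
  start at 2
  read 'R': 2 → 0
  read 'R': 0 → 0
  read 'L': 0 → 2
  read 'L': 2 → 2
  read 'L': 2 → 2
  end 2, rejected
w3:
  start at 2
  read 'R': 2 → 0
  read 'L': 0 → 2
  read 'R': 2 → 0
  read 'R': 0 → 0
  end 0, accepted
w4:
  start at 2
  read 'R': 2 → 0
  read 'R': 0 → 0
  read 'L': 0 → 2
  read 'R': 2 → 0
  read 'L': 0 → 2
  end 2, rejected

1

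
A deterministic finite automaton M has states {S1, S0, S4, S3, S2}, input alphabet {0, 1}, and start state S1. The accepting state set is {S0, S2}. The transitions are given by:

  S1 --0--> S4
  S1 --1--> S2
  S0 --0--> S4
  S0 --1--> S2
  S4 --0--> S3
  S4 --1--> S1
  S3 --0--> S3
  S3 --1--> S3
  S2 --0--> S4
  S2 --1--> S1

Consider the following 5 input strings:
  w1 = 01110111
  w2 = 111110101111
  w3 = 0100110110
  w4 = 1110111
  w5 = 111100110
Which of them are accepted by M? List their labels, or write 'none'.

w1:
  start at S1
  read '0': S1 → S4
  read '1': S4 → S1
  read '1': S1 → S2
  read '1': S2 → S1
  read '0': S1 → S4
  read '1': S4 → S1
  read '1': S1 → S2
  read '1': S2 → S1
  end S1, rejected
w2:
  start at S1
  read '1': S1 → S2
  read '1': S2 → S1
  read '1': S1 → S2
  read '1': S2 → S1
  read '1': S1 → S2
  read '0': S2 → S4
  read '1': S4 → S1
  read '0': S1 → S4
  read '1': S4 → S1
  read '1': S1 → S2
  read '1': S2 → S1
  read '1': S1 → S2
  end S2, accepted
w3:
  start at S1
  read '0': S1 → S4
  read '1': S4 → S1
  read '0': S1 → S4
  read '0': S4 → S3
  read '1': S3 → S3
  read '1': S3 → S3
  read '0': S3 → S3
  read '1': S3 → S3
  read '1': S3 → S3
  read '0': S3 → S3
  end S3, rejected
w4:
  start at S1
  read '1': S1 → S2
  read '1': S2 → S1
  read '1': S1 → S2
  read '0': S2 → S4
  read '1': S4 → S1
  read '1': S1 → S2
  read '1': S2 → S1
  end S1, rejected
w5:
  start at S1
  read '1': S1 → S2
  read '1': S2 → S1
  read '1': S1 → S2
  read '1': S2 → S1
  read '0': S1 → S4
  read '0': S4 → S3
  read '1': S3 → S3
  read '1': S3 → S3
  read '0': S3 → S3
  end S3, rejected

w2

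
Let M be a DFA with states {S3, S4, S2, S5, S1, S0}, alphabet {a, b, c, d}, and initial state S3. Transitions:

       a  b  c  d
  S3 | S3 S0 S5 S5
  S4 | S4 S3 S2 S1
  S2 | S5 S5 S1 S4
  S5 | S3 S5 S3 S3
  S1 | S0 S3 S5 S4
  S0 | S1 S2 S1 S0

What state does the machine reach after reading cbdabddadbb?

start at S3
read 'c': S3 → S5
read 'b': S5 → S5
read 'd': S5 → S3
read 'a': S3 → S3
read 'b': S3 → S0
read 'd': S0 → S0
read 'd': S0 → S0
read 'a': S0 → S1
read 'd': S1 → S4
read 'b': S4 → S3
read 'b': S3 → S0

S0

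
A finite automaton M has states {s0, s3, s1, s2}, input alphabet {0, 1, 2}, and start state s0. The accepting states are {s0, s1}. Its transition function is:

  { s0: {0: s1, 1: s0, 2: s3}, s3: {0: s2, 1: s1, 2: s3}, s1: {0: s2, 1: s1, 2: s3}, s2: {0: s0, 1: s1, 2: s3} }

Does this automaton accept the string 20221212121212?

No

Trace: s0 -2-> s3 -0-> s2 -2-> s3 -2-> s3 -1-> s1 -2-> s3 -1-> s1 -2-> s3 -1-> s1 -2-> s3 -1-> s1 -2-> s3 -1-> s1 -2-> s3
End state s3 is not accepting.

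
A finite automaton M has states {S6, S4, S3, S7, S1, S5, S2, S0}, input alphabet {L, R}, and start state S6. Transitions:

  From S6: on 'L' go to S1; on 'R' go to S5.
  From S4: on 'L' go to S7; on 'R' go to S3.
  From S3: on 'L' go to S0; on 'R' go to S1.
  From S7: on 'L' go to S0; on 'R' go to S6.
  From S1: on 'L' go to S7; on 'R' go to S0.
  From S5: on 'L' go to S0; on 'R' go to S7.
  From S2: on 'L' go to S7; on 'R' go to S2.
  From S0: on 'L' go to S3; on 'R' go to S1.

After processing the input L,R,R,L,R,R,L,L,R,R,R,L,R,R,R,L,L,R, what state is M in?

Trace: S6 -L-> S1 -R-> S0 -R-> S1 -L-> S7 -R-> S6 -R-> S5 -L-> S0 -L-> S3 -R-> S1 -R-> S0 -R-> S1 -L-> S7 -R-> S6 -R-> S5 -R-> S7 -L-> S0 -L-> S3 -R-> S1

S1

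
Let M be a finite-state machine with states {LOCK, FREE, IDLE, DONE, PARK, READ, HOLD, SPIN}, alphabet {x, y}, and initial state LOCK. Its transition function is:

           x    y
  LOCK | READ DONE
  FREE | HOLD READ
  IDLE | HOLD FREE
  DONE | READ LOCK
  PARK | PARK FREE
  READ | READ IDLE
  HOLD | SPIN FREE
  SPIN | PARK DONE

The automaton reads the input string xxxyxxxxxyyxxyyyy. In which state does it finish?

IDLE

Trace: LOCK -x-> READ -x-> READ -x-> READ -y-> IDLE -x-> HOLD -x-> SPIN -x-> PARK -x-> PARK -x-> PARK -y-> FREE -y-> READ -x-> READ -x-> READ -y-> IDLE -y-> FREE -y-> READ -y-> IDLE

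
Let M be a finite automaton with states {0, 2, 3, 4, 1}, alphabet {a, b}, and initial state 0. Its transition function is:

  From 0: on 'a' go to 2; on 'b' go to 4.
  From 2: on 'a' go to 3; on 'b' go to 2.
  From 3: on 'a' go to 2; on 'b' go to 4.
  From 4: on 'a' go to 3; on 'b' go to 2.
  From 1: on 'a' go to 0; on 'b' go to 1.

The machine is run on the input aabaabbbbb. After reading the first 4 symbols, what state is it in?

Trace: 0 -a-> 2 -a-> 3 -b-> 4 -a-> 3
After 4 symbols: 3.

3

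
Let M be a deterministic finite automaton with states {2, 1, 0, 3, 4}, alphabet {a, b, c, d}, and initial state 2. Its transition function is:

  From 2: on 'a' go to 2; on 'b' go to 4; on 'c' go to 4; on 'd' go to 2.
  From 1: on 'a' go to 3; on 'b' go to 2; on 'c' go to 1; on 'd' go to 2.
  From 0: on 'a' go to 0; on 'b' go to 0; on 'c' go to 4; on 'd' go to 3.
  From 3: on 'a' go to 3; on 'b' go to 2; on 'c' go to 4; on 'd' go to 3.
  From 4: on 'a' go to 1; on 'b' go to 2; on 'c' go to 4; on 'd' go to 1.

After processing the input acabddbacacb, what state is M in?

2

2 → 2 → 4 → 1 → 2 → 2 → 2 → 4 → 1 → 1 → 3 → 4 → 2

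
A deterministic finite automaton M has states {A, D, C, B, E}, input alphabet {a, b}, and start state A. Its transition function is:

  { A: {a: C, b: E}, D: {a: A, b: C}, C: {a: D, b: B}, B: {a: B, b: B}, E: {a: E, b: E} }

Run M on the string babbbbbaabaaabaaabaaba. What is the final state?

Trace: A -b-> E -a-> E -b-> E -b-> E -b-> E -b-> E -b-> E -a-> E -a-> E -b-> E -a-> E -a-> E -a-> E -b-> E -a-> E -a-> E -a-> E -b-> E -a-> E -a-> E -b-> E -a-> E

E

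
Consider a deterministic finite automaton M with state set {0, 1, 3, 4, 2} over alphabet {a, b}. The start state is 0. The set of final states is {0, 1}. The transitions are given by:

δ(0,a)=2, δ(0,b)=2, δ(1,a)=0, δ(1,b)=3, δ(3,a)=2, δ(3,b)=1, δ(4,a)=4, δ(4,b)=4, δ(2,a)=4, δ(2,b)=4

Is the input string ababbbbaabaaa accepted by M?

0 → 2 → 4 → 4 → 4 → 4 → 4 → 4 → 4 → 4 → 4 → 4 → 4 → 4
End state 4 is not accepting.

No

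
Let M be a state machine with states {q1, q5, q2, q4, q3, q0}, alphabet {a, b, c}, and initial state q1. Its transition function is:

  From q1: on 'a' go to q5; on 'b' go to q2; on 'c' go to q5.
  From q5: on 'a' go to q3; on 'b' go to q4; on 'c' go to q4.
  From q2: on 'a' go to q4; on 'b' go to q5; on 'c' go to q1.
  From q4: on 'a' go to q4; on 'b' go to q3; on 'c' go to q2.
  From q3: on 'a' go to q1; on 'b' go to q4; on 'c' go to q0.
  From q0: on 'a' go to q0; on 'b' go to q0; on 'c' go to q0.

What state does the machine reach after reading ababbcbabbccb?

q1 → q5 → q4 → q4 → q3 → q4 → q2 → q5 → q3 → q4 → q3 → q0 → q0 → q0

q0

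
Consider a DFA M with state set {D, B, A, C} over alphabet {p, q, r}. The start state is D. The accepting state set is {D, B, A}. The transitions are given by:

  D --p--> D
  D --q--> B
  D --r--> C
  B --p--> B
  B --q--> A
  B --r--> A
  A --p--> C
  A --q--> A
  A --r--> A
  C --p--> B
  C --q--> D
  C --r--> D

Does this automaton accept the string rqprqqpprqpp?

Yes

start at D
read 'r': D → C
read 'q': C → D
read 'p': D → D
read 'r': D → C
read 'q': C → D
read 'q': D → B
read 'p': B → B
read 'p': B → B
read 'r': B → A
read 'q': A → A
read 'p': A → C
read 'p': C → B
End state B is accepting.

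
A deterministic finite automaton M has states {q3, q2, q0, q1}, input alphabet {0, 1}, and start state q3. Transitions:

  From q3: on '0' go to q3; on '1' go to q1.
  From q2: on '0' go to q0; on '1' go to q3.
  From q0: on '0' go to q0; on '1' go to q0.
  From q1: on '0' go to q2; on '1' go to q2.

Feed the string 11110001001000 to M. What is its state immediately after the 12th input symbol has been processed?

q0

Trace: q3 -1-> q1 -1-> q2 -1-> q3 -1-> q1 -0-> q2 -0-> q0 -0-> q0 -1-> q0 -0-> q0 -0-> q0 -1-> q0 -0-> q0
After 12 symbols: q0.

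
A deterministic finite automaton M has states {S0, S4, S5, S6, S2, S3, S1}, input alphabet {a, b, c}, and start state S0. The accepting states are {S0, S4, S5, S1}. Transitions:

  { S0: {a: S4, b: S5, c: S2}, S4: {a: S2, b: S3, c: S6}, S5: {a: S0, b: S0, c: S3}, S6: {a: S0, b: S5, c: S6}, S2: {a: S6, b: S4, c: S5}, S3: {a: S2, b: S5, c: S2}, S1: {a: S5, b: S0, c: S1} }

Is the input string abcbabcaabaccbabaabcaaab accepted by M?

No

start at S0
read 'a': S0 → S4
read 'b': S4 → S3
read 'c': S3 → S2
read 'b': S2 → S4
read 'a': S4 → S2
read 'b': S2 → S4
read 'c': S4 → S6
read 'a': S6 → S0
read 'a': S0 → S4
read 'b': S4 → S3
read 'a': S3 → S2
read 'c': S2 → S5
read 'c': S5 → S3
read 'b': S3 → S5
read 'a': S5 → S0
read 'b': S0 → S5
read 'a': S5 → S0
read 'a': S0 → S4
read 'b': S4 → S3
read 'c': S3 → S2
read 'a': S2 → S6
read 'a': S6 → S0
read 'a': S0 → S4
read 'b': S4 → S3
End state S3 is not accepting.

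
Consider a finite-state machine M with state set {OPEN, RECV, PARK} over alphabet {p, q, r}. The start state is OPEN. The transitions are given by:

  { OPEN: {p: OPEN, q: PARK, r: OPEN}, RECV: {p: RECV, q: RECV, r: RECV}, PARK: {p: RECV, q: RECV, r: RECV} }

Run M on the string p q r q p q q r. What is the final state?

start at OPEN
read 'p': OPEN → OPEN
read 'q': OPEN → PARK
read 'r': PARK → RECV
read 'q': RECV → RECV
read 'p': RECV → RECV
read 'q': RECV → RECV
read 'q': RECV → RECV
read 'r': RECV → RECV

RECV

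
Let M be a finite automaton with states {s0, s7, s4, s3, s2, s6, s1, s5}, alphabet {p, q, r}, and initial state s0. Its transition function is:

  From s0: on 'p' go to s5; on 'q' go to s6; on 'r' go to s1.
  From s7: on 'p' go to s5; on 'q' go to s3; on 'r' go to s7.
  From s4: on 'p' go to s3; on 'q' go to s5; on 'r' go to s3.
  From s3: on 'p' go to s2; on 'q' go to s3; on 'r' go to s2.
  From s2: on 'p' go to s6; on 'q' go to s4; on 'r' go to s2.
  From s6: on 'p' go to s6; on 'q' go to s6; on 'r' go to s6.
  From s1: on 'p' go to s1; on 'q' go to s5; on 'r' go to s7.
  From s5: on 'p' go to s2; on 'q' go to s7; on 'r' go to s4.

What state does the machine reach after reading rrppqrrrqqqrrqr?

s2

Trace: s0 -r-> s1 -r-> s7 -p-> s5 -p-> s2 -q-> s4 -r-> s3 -r-> s2 -r-> s2 -q-> s4 -q-> s5 -q-> s7 -r-> s7 -r-> s7 -q-> s3 -r-> s2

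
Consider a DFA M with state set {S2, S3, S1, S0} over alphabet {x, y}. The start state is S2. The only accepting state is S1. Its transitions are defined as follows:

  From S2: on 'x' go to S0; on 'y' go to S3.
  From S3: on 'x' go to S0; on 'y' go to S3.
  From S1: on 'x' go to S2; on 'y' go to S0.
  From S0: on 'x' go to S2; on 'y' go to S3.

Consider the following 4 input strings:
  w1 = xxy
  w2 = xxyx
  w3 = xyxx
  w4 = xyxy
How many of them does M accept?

0

w1:
  start at S2
  read 'x': S2 → S0
  read 'x': S0 → S2
  read 'y': S2 → S3
  end S3, rejected
w2:
  start at S2
  read 'x': S2 → S0
  read 'x': S0 → S2
  read 'y': S2 → S3
  read 'x': S3 → S0
  end S0, rejected
w3:
  start at S2
  read 'x': S2 → S0
  read 'y': S0 → S3
  read 'x': S3 → S0
  read 'x': S0 → S2
  end S2, rejected
w4:
  start at S2
  read 'x': S2 → S0
  read 'y': S0 → S3
  read 'x': S3 → S0
  read 'y': S0 → S3
  end S3, rejected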